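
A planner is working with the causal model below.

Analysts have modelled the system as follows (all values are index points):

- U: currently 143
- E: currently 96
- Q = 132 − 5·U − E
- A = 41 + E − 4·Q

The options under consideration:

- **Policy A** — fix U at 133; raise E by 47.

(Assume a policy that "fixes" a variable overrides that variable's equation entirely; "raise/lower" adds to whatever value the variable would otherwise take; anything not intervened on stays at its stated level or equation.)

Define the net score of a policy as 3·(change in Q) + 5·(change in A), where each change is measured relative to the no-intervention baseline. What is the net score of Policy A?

184

Baseline:
  U = 143
  E = 96
  Q = 132 − 5·143 − 96 = -679
  A = 41 + 96 − 4·(-679) = 2853
Policy A (U := 133, E + 47):
  U = 133
  E = 96 + 47 = 143
  Q = 132 − 5·133 − 143 = -676
  A = 41 + 143 − 4·(-676) = 2888
ΔQ = -676 − (-679) = 3; ΔA = 2888 − 2853 = 35
Score = 3·3 + 5·35 = 184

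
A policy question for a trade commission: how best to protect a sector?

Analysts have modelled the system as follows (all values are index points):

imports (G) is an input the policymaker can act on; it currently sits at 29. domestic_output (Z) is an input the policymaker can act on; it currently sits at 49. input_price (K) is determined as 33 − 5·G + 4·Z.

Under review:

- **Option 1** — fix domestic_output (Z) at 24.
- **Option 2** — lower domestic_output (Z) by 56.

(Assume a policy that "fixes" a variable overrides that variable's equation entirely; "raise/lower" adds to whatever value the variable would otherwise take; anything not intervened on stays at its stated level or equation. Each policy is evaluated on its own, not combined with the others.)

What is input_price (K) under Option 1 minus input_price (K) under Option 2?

Option 1 (Z := 24):
  G = 29
  Z = 24
  K = 33 − 5·29 + 4·24 = -16
Option 2 (Z − 56):
  G = 29
  Z = 49 − 56 = -7
  K = 33 − 5·29 + 4·(-7) = -140
K: -16 − (-140) = 124

124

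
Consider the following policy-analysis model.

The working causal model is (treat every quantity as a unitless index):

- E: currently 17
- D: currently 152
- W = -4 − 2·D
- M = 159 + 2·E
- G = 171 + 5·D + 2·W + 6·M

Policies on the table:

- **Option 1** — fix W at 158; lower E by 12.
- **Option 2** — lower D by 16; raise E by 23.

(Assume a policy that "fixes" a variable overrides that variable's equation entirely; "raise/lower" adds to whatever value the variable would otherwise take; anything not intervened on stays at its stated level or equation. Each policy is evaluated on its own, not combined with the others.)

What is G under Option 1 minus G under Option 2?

528

Option 1 (W := 158, E − 12):
  E = 17 − 12 = 5
  D = 152
  W = 158
  M = 159 + 2·5 = 169
  G = 171 + 5·152 + 2·158 + 6·169 = 2261
Option 2 (D − 16, E + 23):
  E = 17 + 23 = 40
  D = 152 − 16 = 136
  W = -4 − 2·136 = -276
  M = 159 + 2·40 = 239
  G = 171 + 5·136 + 2·(-276) + 6·239 = 1733
G: 2261 − 1733 = 528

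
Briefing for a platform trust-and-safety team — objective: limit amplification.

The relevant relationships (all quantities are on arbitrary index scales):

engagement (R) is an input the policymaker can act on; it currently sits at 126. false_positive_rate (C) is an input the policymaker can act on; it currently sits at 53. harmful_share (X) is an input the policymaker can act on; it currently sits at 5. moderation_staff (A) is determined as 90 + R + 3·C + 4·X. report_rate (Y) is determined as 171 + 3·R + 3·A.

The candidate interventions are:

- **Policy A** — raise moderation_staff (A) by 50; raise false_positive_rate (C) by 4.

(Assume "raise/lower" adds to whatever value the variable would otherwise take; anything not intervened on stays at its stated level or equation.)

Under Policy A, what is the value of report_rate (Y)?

1920

Policy A (A + 50, C + 4):
  R = 126
  C = 53 + 4 = 57
  X = 5
  A = 90 + 126 + 3·57 + 4·5 (+50 from intervention) = 457
  Y = 171 + 3·126 + 3·457 = 1920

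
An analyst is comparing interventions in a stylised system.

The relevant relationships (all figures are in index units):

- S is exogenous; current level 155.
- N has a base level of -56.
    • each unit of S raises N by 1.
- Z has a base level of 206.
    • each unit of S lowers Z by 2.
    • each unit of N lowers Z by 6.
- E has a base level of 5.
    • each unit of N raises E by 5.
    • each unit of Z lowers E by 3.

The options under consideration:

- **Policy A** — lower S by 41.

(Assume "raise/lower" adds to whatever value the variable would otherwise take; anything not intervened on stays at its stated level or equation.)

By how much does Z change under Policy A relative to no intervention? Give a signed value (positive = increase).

Baseline:
  S = 155
  N = -56 + 155 = 99
  Z = 206 − 2·155 − 6·99 = -698
Policy A (S − 41):
  S = 155 − 41 = 114
  N = -56 + 114 = 58
  Z = 206 − 2·114 − 6·58 = -370
Change in Z: -370 − (-698) = 328

328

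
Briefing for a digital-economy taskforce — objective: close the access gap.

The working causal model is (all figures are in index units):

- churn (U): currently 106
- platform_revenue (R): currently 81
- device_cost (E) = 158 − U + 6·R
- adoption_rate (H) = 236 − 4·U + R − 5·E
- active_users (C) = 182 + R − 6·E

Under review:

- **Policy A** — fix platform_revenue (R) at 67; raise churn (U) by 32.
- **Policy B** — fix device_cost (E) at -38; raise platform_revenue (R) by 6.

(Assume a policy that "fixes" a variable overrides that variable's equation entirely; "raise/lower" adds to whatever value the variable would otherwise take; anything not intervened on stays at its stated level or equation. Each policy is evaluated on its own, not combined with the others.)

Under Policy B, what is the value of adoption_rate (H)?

89

Policy B (E := -38, R + 6):
  U = 106
  R = 81 + 6 = 87
  E = -38
  H = 236 − 4·106 + 87 − 5·(-38) = 89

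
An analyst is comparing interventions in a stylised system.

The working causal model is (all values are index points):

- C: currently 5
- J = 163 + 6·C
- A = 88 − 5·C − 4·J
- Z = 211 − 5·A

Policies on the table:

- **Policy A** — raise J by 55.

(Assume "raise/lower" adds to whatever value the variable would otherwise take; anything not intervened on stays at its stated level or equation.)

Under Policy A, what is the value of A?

-929

Policy A (J + 55):
  C = 5
  J = 163 + 6·5 (+55 from intervention) = 248
  A = 88 − 5·5 − 4·248 = -929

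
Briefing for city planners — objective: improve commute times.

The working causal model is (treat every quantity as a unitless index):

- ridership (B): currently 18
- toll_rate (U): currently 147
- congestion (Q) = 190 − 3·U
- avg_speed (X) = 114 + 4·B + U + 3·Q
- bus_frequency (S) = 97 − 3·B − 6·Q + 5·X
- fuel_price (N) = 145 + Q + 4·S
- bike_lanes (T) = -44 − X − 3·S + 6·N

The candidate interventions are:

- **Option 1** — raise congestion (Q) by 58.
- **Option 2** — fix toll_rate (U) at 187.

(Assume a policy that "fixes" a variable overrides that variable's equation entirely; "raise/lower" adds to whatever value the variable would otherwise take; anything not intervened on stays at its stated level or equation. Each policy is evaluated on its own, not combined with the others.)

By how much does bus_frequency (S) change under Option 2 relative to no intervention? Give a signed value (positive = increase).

-880

Baseline:
  B = 18
  U = 147
  Q = 190 − 3·147 = -251
  X = 114 + 4·18 + 147 + 3·(-251) = -420
  S = 97 − 3·18 − 6·(-251) + 5·(-420) = -551
Option 2 (U := 187):
  B = 18
  U = 187
  Q = 190 − 3·187 = -371
  X = 114 + 4·18 + 187 + 3·(-371) = -740
  S = 97 − 3·18 − 6·(-371) + 5·(-740) = -1431
Change in S: -1431 − (-551) = -880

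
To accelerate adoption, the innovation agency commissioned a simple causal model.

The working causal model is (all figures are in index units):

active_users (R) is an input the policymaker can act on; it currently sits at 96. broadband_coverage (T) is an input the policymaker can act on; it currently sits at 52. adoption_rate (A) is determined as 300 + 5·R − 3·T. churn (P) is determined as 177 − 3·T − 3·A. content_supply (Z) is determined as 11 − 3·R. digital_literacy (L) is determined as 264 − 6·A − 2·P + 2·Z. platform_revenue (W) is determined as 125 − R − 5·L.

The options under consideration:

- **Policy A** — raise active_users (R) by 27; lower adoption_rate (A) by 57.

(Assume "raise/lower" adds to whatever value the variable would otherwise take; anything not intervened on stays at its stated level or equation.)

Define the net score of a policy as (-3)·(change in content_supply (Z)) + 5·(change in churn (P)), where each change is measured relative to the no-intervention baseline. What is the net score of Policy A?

-927

Baseline:
  R = 96
  T = 52
  A = 300 + 5·96 − 3·52 = 624
  P = 177 − 3·52 − 3·624 = -1851
  Z = 11 − 3·96 = -277
Policy A (R + 27, A − 57):
  R = 96 + 27 = 123
  T = 52
  A = 300 + 5·123 − 3·52 (−57 from intervention) = 702
  P = 177 − 3·52 − 3·702 = -2085
  Z = 11 − 3·123 = -358
ΔZ = -358 − (-277) = -81; ΔP = -2085 − (-1851) = -234
Score = (-3)·(-81) + 5·(-234) = -927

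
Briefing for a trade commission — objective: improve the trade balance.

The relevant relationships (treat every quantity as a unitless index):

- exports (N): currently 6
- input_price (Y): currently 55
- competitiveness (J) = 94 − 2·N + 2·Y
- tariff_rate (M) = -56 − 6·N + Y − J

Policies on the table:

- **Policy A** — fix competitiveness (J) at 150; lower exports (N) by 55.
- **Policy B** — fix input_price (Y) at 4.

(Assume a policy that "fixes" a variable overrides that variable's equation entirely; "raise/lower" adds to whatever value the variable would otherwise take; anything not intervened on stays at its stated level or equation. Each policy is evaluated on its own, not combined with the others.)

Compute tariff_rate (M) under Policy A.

Policy A (J := 150, N − 55):
  N = 6 − 55 = -49
  Y = 55
  J = 150
  M = -56 − 6·(-49) + 55 − 150 = 143

143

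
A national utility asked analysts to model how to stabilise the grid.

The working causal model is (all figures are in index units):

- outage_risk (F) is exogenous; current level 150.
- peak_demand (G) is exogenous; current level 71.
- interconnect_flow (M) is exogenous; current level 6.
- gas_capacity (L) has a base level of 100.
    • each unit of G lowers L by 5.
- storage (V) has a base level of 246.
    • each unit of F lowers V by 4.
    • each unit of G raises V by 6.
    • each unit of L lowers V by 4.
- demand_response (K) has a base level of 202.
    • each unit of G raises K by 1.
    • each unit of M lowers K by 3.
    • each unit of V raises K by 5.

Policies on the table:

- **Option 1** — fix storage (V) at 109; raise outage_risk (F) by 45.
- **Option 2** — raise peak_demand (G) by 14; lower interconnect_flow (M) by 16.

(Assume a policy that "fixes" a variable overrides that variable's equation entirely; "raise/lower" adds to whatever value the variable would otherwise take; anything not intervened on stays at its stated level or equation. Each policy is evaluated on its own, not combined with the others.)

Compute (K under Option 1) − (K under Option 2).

-6797

Option 1 (V := 109, F + 45):
  F = 150 + 45 = 195
  G = 71
  M = 6
  L = 100 − 5·71 = -255
  V = 109
  K = 202 + 71 − 3·6 + 5·109 = 800
Option 2 (G + 14, M − 16):
  F = 150
  G = 71 + 14 = 85
  M = 6 − 16 = -10
  L = 100 − 5·85 = -325
  V = 246 − 4·150 + 6·85 − 4·(-325) = 1456
  K = 202 + 85 − 3·(-10) + 5·1456 = 7597
K: 800 − 7597 = -6797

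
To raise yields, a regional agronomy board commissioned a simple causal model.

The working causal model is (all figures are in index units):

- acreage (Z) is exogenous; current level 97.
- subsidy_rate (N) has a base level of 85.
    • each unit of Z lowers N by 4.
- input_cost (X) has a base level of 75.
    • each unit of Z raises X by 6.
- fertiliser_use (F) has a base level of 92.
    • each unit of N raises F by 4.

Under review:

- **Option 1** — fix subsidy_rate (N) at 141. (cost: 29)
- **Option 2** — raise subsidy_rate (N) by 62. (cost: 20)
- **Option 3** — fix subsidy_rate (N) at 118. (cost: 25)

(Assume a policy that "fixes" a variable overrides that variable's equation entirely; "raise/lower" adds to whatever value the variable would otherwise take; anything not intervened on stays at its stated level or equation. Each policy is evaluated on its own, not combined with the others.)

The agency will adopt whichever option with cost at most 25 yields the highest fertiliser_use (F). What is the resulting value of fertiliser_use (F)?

Option 2 (N + 62):
  Z = 97
  N = 85 − 4·97 (+62 from intervention) = -241
  F = 92 + 4·(-241) = -872
Option 3 (N := 118):
  Z = 97
  N = 118
  F = 92 + 4·118 = 564
Comparing — Option 2: F=-872, Option 3: F=564. Highest is 564 (Option 3).

564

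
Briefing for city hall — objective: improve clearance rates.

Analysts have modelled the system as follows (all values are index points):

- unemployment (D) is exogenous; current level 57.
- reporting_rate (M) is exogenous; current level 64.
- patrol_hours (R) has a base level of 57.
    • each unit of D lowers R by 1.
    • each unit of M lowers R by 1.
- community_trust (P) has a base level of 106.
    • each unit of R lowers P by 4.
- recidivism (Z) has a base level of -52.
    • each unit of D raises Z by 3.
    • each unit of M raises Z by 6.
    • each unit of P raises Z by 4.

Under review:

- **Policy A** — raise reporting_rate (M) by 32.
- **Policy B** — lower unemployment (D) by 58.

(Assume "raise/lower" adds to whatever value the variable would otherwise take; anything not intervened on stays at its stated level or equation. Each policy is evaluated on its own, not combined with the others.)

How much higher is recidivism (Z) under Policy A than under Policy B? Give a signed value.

Policy A (M + 32):
  D = 57
  M = 64 + 32 = 96
  R = 57 − 57 − 96 = -96
  P = 106 − 4·(-96) = 490
  Z = -52 + 3·57 + 6·96 + 4·490 = 2655
Policy B (D − 58):
  D = 57 − 58 = -1
  M = 64
  R = 57 − (-1) − 64 = -6
  P = 106 − 4·(-6) = 130
  Z = -52 + 3·(-1) + 6·64 + 4·130 = 849
Z: 2655 − 849 = 1806

1806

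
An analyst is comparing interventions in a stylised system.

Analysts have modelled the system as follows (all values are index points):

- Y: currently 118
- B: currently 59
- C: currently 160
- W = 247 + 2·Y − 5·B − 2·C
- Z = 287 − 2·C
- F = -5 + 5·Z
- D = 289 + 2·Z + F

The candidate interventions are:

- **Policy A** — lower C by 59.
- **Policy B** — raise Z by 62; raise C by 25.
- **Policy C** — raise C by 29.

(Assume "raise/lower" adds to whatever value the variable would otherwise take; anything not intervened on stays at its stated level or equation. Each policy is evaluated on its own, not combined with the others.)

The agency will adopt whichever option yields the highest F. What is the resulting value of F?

420

Policy A (C − 59):
  C = 160 − 59 = 101
  Z = 287 − 2·101 = 85
  F = -5 + 5·85 = 420
Policy B (Z + 62, C + 25):
  C = 160 + 25 = 185
  Z = 287 − 2·185 (+62 from intervention) = -21
  F = -5 + 5·(-21) = -110
Policy C (C + 29):
  C = 160 + 29 = 189
  Z = 287 − 2·189 = -91
  F = -5 + 5·(-91) = -460
Comparing — Policy A: F=420, Policy B: F=-110, Policy C: F=-460. Highest is 420 (Policy A).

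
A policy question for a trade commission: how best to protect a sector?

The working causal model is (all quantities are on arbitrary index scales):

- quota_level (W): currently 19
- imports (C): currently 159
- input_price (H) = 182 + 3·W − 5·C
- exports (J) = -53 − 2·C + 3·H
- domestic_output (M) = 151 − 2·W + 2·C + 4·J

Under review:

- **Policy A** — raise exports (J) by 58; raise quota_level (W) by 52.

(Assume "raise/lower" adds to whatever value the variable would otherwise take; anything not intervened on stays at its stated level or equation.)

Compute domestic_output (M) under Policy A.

Policy A (J + 58, W + 52):
  W = 19 + 52 = 71
  C = 159
  H = 182 + 3·71 − 5·159 = -400
  J = -53 − 2·159 + 3·(-400) (+58 from intervention) = -1513
  M = 151 − 2·71 + 2·159 + 4·(-1513) = -5725

-5725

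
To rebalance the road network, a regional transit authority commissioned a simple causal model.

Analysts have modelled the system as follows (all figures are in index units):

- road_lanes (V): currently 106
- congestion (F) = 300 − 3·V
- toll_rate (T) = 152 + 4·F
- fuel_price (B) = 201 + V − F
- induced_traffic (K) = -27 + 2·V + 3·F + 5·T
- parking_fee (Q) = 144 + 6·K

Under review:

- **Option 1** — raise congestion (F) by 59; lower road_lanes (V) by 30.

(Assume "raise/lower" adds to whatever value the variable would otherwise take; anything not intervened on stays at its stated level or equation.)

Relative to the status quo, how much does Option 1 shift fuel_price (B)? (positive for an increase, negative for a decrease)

-179

Baseline:
  V = 106
  F = 300 − 3·106 = -18
  B = 201 + 106 − (-18) = 325
Option 1 (F + 59, V − 30):
  V = 106 − 30 = 76
  F = 300 − 3·76 (+59 from intervention) = 131
  B = 201 + 76 − 131 = 146
Change in B: 146 − 325 = -179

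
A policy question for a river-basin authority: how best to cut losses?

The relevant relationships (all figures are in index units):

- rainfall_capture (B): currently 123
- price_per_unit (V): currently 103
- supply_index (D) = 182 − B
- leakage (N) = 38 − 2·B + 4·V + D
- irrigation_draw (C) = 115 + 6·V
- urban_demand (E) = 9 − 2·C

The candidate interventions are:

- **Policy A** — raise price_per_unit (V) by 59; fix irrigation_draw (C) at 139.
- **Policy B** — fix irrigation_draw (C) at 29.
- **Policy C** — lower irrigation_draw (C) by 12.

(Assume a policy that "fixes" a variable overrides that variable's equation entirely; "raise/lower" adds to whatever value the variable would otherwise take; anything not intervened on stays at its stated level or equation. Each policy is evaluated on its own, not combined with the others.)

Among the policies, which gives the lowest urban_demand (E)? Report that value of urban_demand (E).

Policy A (V + 59, C := 139):
  V = 103 + 59 = 162
  C = 139
  E = 9 − 2·139 = -269
Policy B (C := 29):
  V = 103
  C = 29
  E = 9 − 2·29 = -49
Policy C (C − 12):
  V = 103
  C = 115 + 6·103 (−12 from intervention) = 721
  E = 9 − 2·721 = -1433
Comparing — Policy A: E=-269, Policy B: E=-49, Policy C: E=-1433. Lowest is -1433 (Policy C).

-1433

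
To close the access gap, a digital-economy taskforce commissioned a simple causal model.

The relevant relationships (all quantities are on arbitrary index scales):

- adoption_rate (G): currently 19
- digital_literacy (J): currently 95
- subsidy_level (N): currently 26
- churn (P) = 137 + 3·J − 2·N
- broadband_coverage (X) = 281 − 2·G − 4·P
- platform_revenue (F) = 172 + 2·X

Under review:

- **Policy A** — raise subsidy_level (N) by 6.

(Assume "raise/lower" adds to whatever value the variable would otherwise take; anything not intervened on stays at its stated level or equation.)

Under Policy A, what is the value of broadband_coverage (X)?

-1189

Policy A (N + 6):
  G = 19
  J = 95
  N = 26 + 6 = 32
  P = 137 + 3·95 − 2·32 = 358
  X = 281 − 2·19 − 4·358 = -1189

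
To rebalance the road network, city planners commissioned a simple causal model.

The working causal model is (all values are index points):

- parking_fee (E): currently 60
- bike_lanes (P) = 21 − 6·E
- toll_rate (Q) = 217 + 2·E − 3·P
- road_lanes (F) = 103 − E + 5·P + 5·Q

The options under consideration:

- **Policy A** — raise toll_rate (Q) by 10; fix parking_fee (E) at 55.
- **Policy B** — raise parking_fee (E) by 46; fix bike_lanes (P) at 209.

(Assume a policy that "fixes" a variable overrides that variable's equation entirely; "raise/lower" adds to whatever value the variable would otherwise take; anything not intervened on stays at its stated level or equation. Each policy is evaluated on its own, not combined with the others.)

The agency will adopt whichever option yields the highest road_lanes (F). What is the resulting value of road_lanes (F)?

Policy A (Q + 10, E := 55):
  E = 55
  P = 21 − 6·55 = -309
  Q = 217 + 2·55 − 3·(-309) (+10 from intervention) = 1264
  F = 103 − 55 + 5·(-309) + 5·1264 = 4823
Policy B (E + 46, P := 209):
  E = 60 + 46 = 106
  P = 209
  Q = 217 + 2·106 − 3·209 = -198
  F = 103 − 106 + 5·209 + 5·(-198) = 52
Comparing — Policy A: F=4823, Policy B: F=52. Highest is 4823 (Policy A).

4823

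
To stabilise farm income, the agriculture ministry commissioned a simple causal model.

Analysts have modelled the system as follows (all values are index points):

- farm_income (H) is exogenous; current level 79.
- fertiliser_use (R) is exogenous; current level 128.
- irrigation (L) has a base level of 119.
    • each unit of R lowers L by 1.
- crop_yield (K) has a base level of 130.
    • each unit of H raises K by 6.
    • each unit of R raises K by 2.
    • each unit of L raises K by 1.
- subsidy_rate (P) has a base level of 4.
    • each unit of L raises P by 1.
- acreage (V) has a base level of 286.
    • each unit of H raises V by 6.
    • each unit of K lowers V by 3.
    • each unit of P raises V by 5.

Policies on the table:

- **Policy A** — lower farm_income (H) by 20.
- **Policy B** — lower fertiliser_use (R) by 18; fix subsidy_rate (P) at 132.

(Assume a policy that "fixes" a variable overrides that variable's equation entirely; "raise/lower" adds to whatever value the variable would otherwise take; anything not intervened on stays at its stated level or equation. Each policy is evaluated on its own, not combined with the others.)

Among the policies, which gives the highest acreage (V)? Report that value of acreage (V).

-1079

Policy A (H − 20):
  H = 79 − 20 = 59
  R = 128
  L = 119 − 128 = -9
  K = 130 + 6·59 + 2·128 + (-9) = 731
  P = 4 + (-9) = -5
  V = 286 + 6·59 − 3·731 + 5·(-5) = -1578
Policy B (R − 18, P := 132):
  H = 79
  R = 128 − 18 = 110
  L = 119 − 110 = 9
  K = 130 + 6·79 + 2·110 + 9 = 833
  P = 132
  V = 286 + 6·79 − 3·833 + 5·132 = -1079
Comparing — Policy A: V=-1578, Policy B: V=-1079. Highest is -1079 (Policy B).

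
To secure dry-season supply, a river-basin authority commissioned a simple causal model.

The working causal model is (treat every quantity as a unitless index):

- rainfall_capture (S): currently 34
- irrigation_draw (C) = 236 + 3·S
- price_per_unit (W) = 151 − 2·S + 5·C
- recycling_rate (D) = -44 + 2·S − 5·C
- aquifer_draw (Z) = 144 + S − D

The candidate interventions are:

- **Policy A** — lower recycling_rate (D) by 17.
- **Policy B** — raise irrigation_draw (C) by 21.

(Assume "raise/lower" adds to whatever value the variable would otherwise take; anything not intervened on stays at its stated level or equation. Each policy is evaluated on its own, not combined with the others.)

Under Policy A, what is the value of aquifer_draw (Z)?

Policy A (D − 17):
  S = 34
  C = 236 + 3·34 = 338
  D = -44 + 2·34 − 5·338 (−17 from intervention) = -1683
  Z = 144 + 34 − (-1683) = 1861

1861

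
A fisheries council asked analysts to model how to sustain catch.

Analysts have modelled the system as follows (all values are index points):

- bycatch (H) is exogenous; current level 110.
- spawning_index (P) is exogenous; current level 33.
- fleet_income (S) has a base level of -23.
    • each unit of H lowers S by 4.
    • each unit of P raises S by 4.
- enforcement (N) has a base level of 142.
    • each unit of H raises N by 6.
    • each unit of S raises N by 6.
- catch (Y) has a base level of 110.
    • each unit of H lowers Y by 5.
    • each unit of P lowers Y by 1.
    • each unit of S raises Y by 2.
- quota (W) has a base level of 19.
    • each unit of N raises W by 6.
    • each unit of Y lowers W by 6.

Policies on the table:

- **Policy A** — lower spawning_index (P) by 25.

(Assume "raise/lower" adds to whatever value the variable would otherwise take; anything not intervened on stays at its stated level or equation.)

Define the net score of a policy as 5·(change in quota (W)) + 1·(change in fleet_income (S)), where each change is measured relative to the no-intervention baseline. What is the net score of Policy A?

-12850

Baseline:
  H = 110
  P = 33
  S = -23 − 4·110 + 4·33 = -331
  N = 142 + 6·110 + 6·(-331) = -1184
  Y = 110 − 5·110 − 33 + 2·(-331) = -1135
  W = 19 + 6·(-1184) − 6·(-1135) = -275
Policy A (P − 25):
  H = 110
  P = 33 − 25 = 8
  S = -23 − 4·110 + 4·8 = -431
  N = 142 + 6·110 + 6·(-431) = -1784
  Y = 110 − 5·110 − 8 + 2·(-431) = -1310
  W = 19 + 6·(-1784) − 6·(-1310) = -2825
ΔW = -2825 − (-275) = -2550; ΔS = -431 − (-331) = -100
Score = 5·(-2550) + 1·(-100) = -12850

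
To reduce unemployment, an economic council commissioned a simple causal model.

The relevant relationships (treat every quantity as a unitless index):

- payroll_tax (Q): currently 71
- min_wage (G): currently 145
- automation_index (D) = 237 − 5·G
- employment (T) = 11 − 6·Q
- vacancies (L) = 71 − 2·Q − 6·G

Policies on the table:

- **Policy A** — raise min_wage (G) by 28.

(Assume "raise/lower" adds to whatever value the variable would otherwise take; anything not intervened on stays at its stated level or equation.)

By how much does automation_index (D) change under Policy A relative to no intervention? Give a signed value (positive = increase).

-140

Baseline:
  G = 145
  D = 237 − 5·145 = -488
Policy A (G + 28):
  G = 145 + 28 = 173
  D = 237 − 5·173 = -628
Change in D: -628 − (-488) = -140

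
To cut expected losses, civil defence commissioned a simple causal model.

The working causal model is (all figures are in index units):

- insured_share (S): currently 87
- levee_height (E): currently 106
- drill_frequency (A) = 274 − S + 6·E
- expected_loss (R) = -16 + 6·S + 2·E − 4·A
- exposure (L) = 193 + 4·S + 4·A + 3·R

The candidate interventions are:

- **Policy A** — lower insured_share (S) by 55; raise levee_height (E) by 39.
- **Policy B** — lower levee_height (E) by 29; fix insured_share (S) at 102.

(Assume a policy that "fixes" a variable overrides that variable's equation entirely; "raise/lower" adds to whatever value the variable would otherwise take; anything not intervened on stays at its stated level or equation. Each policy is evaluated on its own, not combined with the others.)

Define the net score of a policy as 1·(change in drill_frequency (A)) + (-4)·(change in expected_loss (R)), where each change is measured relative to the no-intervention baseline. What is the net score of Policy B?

Baseline:
  S = 87
  E = 106
  A = 274 − 87 + 6·106 = 823
  R = -16 + 6·87 + 2·106 − 4·823 = -2574
Policy B (E − 29, S := 102):
  S = 102
  E = 106 − 29 = 77
  A = 274 − 102 + 6·77 = 634
  R = -16 + 6·102 + 2·77 − 4·634 = -1786
ΔA = 634 − 823 = -189; ΔR = -1786 − (-2574) = 788
Score = 1·(-189) + (-4)·788 = -3341

-3341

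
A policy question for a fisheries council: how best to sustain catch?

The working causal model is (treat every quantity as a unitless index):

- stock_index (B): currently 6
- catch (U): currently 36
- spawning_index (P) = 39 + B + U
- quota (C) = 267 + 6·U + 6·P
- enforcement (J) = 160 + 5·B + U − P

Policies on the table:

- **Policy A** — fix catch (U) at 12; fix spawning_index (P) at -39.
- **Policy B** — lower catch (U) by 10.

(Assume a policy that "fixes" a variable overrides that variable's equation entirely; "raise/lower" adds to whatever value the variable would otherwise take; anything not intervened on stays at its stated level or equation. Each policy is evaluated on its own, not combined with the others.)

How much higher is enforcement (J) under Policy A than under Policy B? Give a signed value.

Policy A (U := 12, P := -39):
  B = 6
  U = 12
  P = -39
  J = 160 + 5·6 + 12 − (-39) = 241
Policy B (U − 10):
  B = 6
  U = 36 − 10 = 26
  P = 39 + 6 + 26 = 71
  J = 160 + 5·6 + 26 − 71 = 145
J: 241 − 145 = 96

96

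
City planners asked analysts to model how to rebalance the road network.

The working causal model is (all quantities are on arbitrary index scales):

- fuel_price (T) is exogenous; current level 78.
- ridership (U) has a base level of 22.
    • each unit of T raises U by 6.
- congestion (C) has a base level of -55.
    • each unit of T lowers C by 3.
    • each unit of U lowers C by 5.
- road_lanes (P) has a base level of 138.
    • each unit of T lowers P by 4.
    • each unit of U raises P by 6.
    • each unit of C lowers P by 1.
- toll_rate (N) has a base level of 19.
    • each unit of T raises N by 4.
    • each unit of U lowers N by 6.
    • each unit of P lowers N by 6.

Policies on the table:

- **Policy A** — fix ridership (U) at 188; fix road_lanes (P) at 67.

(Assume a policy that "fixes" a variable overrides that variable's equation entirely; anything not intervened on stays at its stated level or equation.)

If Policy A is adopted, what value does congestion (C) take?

-1229

Policy A (U := 188, P := 67):
  T = 78
  U = 188
  C = -55 − 3·78 − 5·188 = -1229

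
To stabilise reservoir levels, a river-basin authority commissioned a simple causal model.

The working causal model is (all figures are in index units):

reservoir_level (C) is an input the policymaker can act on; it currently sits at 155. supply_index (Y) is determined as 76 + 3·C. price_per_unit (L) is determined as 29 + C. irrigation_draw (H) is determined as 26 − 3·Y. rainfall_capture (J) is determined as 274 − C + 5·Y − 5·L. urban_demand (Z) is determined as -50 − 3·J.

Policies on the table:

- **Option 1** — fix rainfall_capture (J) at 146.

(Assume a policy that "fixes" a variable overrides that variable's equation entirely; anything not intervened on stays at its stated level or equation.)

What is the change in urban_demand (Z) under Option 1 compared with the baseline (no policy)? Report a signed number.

5274

Baseline:
  C = 155
  Y = 76 + 3·155 = 541
  L = 29 + 155 = 184
  J = 274 − 155 + 5·541 − 5·184 = 1904
  Z = -50 − 3·1904 = -5762
Option 1 (J := 146):
  C = 155
  Y = 76 + 3·155 = 541
  L = 29 + 155 = 184
  J = 146
  Z = -50 − 3·146 = -488
Change in Z: -488 − (-5762) = 5274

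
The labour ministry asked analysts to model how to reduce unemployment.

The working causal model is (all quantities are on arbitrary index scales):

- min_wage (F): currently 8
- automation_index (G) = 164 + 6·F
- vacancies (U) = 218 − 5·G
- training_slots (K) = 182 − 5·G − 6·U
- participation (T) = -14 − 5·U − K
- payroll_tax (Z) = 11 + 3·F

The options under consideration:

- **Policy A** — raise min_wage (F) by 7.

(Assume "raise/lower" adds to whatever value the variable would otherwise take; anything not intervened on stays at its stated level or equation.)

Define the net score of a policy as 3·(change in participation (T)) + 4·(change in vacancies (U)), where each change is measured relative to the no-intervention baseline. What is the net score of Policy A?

-840

Baseline:
  F = 8
  G = 164 + 6·8 = 212
  U = 218 − 5·212 = -842
  K = 182 − 5·212 − 6·(-842) = 4174
  T = -14 − 5·(-842) − 4174 = 22
Policy A (F + 7):
  F = 8 + 7 = 15
  G = 164 + 6·15 = 254
  U = 218 − 5·254 = -1052
  K = 182 − 5·254 − 6·(-1052) = 5224
  T = -14 − 5·(-1052) − 5224 = 22
ΔT = 22 − 22 = 0; ΔU = -1052 − (-842) = -210
Score = 3·0 + 4·(-210) = -840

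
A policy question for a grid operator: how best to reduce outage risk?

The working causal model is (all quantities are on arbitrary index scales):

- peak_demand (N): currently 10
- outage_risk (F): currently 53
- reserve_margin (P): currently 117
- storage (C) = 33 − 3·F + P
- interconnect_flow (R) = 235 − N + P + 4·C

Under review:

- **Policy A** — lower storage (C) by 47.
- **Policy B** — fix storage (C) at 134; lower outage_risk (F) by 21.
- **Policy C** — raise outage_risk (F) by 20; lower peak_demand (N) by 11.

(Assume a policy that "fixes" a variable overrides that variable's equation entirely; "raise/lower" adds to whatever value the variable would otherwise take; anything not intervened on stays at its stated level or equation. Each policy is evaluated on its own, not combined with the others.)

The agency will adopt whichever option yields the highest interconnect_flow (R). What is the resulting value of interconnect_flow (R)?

878

Policy A (C − 47):
  N = 10
  F = 53
  P = 117
  C = 33 − 3·53 + 117 (−47 from intervention) = -56
  R = 235 − 10 + 117 + 4·(-56) = 118
Policy B (C := 134, F − 21):
  N = 10
  F = 53 − 21 = 32
  P = 117
  C = 134
  R = 235 − 10 + 117 + 4·134 = 878
Policy C (F + 20, N − 11):
  N = 10 − 11 = -1
  F = 53 + 20 = 73
  P = 117
  C = 33 − 3·73 + 117 = -69
  R = 235 − (-1) + 117 + 4·(-69) = 77
Comparing — Policy A: R=118, Policy B: R=878, Policy C: R=77. Highest is 878 (Policy B).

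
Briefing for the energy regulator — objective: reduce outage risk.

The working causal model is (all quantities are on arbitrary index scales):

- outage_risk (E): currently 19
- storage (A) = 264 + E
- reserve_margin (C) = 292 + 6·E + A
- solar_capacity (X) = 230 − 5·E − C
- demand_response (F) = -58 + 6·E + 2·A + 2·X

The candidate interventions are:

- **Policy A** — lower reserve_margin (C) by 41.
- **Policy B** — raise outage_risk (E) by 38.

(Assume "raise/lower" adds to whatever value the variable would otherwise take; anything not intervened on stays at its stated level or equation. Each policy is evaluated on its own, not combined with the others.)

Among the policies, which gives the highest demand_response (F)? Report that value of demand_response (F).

Policy A (C − 41):
  E = 19
  A = 264 + 19 = 283
  C = 292 + 6·19 + 283 (−41 from intervention) = 648
  X = 230 − 5·19 − 648 = -513
  F = -58 + 6·19 + 2·283 + 2·(-513) = -404
Policy B (E + 38):
  E = 19 + 38 = 57
  A = 264 + 57 = 321
  C = 292 + 6·57 + 321 = 955
  X = 230 − 5·57 − 955 = -1010
  F = -58 + 6·57 + 2·321 + 2·(-1010) = -1094
Comparing — Policy A: F=-404, Policy B: F=-1094. Highest is -404 (Policy A).

-404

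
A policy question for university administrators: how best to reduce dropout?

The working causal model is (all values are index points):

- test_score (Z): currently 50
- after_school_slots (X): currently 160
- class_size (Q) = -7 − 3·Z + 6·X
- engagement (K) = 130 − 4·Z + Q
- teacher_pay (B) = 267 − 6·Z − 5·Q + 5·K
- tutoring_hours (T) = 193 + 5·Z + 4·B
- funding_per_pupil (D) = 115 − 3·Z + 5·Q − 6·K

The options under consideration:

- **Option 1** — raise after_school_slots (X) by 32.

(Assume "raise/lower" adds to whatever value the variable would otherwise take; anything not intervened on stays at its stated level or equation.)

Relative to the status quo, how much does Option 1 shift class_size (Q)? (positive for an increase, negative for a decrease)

Baseline:
  Z = 50
  X = 160
  Q = -7 − 3·50 + 6·160 = 803
Option 1 (X + 32):
  Z = 50
  X = 160 + 32 = 192
  Q = -7 − 3·50 + 6·192 = 995
Change in Q: 995 − 803 = 192

192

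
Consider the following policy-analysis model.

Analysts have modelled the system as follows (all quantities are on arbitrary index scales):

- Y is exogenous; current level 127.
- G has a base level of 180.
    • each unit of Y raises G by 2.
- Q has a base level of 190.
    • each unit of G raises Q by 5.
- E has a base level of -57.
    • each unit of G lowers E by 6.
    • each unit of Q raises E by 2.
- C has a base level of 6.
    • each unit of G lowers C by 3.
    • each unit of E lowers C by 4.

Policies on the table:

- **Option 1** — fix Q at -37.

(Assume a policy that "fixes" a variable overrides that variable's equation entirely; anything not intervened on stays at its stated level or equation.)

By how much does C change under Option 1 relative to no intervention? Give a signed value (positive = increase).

19176

Baseline:
  Y = 127
  G = 180 + 2·127 = 434
  Q = 190 + 5·434 = 2360
  E = -57 − 6·434 + 2·2360 = 2059
  C = 6 − 3·434 − 4·2059 = -9532
Option 1 (Q := -37):
  Y = 127
  G = 180 + 2·127 = 434
  Q = -37
  E = -57 − 6·434 + 2·(-37) = -2735
  C = 6 − 3·434 − 4·(-2735) = 9644
Change in C: 9644 − (-9532) = 19176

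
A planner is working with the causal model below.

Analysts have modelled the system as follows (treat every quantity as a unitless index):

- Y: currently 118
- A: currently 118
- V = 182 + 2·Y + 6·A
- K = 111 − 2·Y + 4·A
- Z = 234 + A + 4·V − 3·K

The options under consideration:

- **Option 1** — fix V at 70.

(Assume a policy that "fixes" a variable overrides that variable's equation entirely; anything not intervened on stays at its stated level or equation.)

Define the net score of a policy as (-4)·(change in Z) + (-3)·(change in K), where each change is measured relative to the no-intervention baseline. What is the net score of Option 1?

16896

Baseline:
  Y = 118
  A = 118
  V = 182 + 2·118 + 6·118 = 1126
  K = 111 − 2·118 + 4·118 = 347
  Z = 234 + 118 + 4·1126 − 3·347 = 3815
Option 1 (V := 70):
  Y = 118
  A = 118
  V = 70
  K = 111 − 2·118 + 4·118 = 347
  Z = 234 + 118 + 4·70 − 3·347 = -409
ΔZ = -409 − 3815 = -4224; ΔK = 347 − 347 = 0
Score = (-4)·(-4224) + (-3)·0 = 16896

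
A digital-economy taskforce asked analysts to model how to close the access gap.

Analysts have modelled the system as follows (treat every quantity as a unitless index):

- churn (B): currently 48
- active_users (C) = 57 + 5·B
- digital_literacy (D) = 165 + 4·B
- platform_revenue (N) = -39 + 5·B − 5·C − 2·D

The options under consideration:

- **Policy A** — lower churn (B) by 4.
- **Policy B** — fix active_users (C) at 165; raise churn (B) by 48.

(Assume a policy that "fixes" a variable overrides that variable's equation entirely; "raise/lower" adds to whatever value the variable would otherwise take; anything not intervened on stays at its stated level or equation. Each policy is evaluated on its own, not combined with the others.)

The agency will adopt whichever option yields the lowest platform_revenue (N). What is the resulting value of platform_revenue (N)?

-1886

Policy A (B − 4):
  B = 48 − 4 = 44
  C = 57 + 5·44 = 277
  D = 165 + 4·44 = 341
  N = -39 + 5·44 − 5·277 − 2·341 = -1886
Policy B (C := 165, B + 48):
  B = 48 + 48 = 96
  C = 165
  D = 165 + 4·96 = 549
  N = -39 + 5·96 − 5·165 − 2·549 = -1482
Comparing — Policy A: N=-1886, Policy B: N=-1482. Lowest is -1886 (Policy A).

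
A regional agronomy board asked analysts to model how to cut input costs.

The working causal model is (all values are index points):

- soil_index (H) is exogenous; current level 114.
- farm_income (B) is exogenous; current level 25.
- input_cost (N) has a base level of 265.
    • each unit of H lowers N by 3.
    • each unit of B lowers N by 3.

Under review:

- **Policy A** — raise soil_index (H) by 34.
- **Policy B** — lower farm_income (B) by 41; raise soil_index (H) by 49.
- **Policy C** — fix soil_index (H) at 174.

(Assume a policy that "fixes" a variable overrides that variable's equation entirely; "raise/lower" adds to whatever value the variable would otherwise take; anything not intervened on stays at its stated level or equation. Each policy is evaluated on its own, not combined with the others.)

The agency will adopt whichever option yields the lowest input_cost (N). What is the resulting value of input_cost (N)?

Policy A (H + 34):
  H = 114 + 34 = 148
  B = 25
  N = 265 − 3·148 − 3·25 = -254
Policy B (B − 41, H + 49):
  H = 114 + 49 = 163
  B = 25 − 41 = -16
  N = 265 − 3·163 − 3·(-16) = -176
Policy C (H := 174):
  H = 174
  B = 25
  N = 265 − 3·174 − 3·25 = -332
Comparing — Policy A: N=-254, Policy B: N=-176, Policy C: N=-332. Lowest is -332 (Policy C).

-332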